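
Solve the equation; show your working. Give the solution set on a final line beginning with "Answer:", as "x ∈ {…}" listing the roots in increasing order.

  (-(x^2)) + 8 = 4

Step 1. [(-(x^2)) + 8 = 4] the outer +8 inverts by subtracting 8, so sub: -(x^2) = -4.
Step 2. [-(x^2) = -4] LHS negated; negate both sides, so neg: x^2 = 4.
Step 3. [x^2 = 4] √ both sides: 4 ≥ 0 gives two branches. So sqrt: x = 2 or -2.

Answer: x ∈ {-2, 2}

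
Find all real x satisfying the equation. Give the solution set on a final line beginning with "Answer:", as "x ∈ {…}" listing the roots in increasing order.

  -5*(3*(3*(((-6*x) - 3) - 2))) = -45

Step 1. [-5*(3*(3*(((-6*x) - 3) - 2))) = -45] LHS = -5·(…); ÷-5 both sides, so div: 3*(3*(((-6*x) - 3) - 2)) = 9.
Step 2. [3*(3*(((-6*x) - 3) - 2)) = 9] leading coefficient 3: divide by 3, so div: 3*(((-6*x) - 3) - 2) = 3.
Step 3. [3*(((-6*x) - 3) - 2) = 3] divide by the outer 3, so div: ((-6*x) - 3) - 2 = 1.
Step 4. [((-6*x) - 3) - 2 = 1] peel the -2: add 2 from each side, so sub: (-6*x) - 3 = 3.
Step 5. [(-6*x) - 3 = 3] -3 is outermost — add 3 both sides ⇒ sub: -6*x = 6.
Step 6. [-6*x = 6] leading coefficient -6: divide by -6, so div: x = -1.

Answer: x ∈ {-1}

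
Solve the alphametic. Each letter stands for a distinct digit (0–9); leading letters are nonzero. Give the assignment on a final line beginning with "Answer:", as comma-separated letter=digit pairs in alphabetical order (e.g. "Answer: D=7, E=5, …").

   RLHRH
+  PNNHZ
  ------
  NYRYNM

Step 1. [N] N is the leading digit of a 6-digit sum of two 5-digit numbers; the final carry is exactly 1. So N=1.
Step 2. [col 1: H + Z ≡ M (mod 10)] Z=9 is one option consistent with column 1 (H + Z ≡ M (mod 10), carry-in 0) — take it ⇒ Z=9.
Step 3. [col 1: H + Z ≡ M (mod 10)] no forcing yet in column 1 (carry-in 0); H=3 is free and consistent — try it, so H=3.
Step 4. [col 1: H + Z ≡ M (mod 10)] column 1: given H=3, Z=9, carry-in 0, and digits 1,3,9 already taken and all letters distinct, H+Z≡M (mod 10) forces M=2, so M=2.
Step 5. [col 2: R + H ≡ N (mod 10)] from column 2 (H=3, N=1, carry-in 1, digits 1,2,3,9 already taken and all letters distinct): R must equal 7, so R=7.
Step 6. [col 3: H + N ≡ Y (mod 10)] in column 3 we have H+N≡Y with carry-in 1; given H=3, N=1 and digits 1,2,3,7,9 already taken and all letters distinct, that pins Y to 5. So Y=5.
Step 7. [col 4: L + N ≡ R (mod 10)] column 4 reads L+N+carry(0)=R with N=1, R=7; with digits 1,2,3,5,7,9 already taken and all letters distinct, the only value for L is 6 ⇒ L=6.
Step 8. [col 5: R + P ≡ Y (mod 10)] column 5 reads R+P+carry(0)=Y with R=7, Y=5; with digits 1,2,3,5,6,7,9 already taken and all letters distinct, the only value for P is 8. So P=8.

Answer: H=3, L=6, M=2, N=1, P=8, R=7, Y=5, Z=9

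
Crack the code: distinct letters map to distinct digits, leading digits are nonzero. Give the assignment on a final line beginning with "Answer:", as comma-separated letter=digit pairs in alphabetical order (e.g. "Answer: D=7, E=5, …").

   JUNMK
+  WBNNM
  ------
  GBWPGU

Step 1. [col 1: K + M ≡ U (mod 10)] column 1 (K + M ≡ U (mod 10), carry-in 0) doesn't pin M yet; pick M=3 and continue ⇒ M=3.
Step 2. [col 1: K + M ≡ U (mod 10)] several values work for U in column 1 (K + M ≡ U (mod 10), carry-in 0); try U=5 ⇒ U=5.
Step 3. [G] adding two 5-digit numbers gives at most 5+1 digits, and here it does — G is that final carry and must be 1 ⇒ G=1.
Step 4. [col 1: K + M ≡ U (mod 10)] from column 1 (M=3, U=5, carry-in 0, digits 1,3,5 already taken and all letters distinct): K must equal 2. So K=2.
Step 5. [col 2: M + N ≡ G (mod 10)] column 2: given M=3, G=1, carry-in 0, and digits 1,2,3,5 already taken and all letters distinct, M+N≡G (mod 10) forces N=8 ⇒ N=8.
Step 6. [col 3: N + N ≡ P (mod 10)] column 3 reads N+N+carry(1)=P with N=8; with digits 1,2,3,5,8 already taken and all letters distinct, the only value for P is 7 ⇒ P=7.
Step 7. [col 4: U + B ≡ W (mod 10)] W=6 is one option consistent with column 4 (U + B ≡ W (mod 10), carry-in 1) — take it ⇒ W=6.
Step 8. [col 4: U + B ≡ W (mod 10)] in column 4 we have U+B≡W with carry-in 1; given U=5, W=6 and digits 1,2,3,5,6,7,8 already taken and all letters distinct, that pins B to 0. So B=0.
Step 9. [col 5: J + W ≡ B (mod 10)] in column 5 we have J+W≡B with carry-in 0; given W=6, B=0 and digits 0,1,2,3,5,6,7,8 already taken and all letters distinct, that pins J to 4, so J=4.

Answer: B=0, G=1, J=4, K=2, M=3, N=8, P=7, U=5, W=6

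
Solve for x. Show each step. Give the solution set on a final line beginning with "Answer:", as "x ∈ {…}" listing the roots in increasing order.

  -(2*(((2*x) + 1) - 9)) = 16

Step 1. [-(2*(((2*x) + 1) - 9)) = 16] leading − — multiply by −1. So neg: 2*(((2*x) + 1) - 9) = -16.
Step 2. [2*(((2*x) + 1) - 9) = -16] 2 out front; divide by 2. So div: ((2*x) + 1) - 9 = -8.
Step 3. [((2*x) + 1) - 9 = -8] -9 is outermost — add 9 both sides ⇒ sub: (2*x) + 1 = 1.
Step 4. [(2*x) + 1 = 1] the outer +1 inverts by subtracting 1. So sub: 2*x = 0.
Step 5. [2*x = 0] LHS = 2·(…); ÷2 both sides ⇒ div: x = 0.

Answer: x ∈ {0}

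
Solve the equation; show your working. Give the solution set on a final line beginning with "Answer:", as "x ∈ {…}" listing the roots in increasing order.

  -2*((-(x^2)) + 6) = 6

Step 1. [-2*((-(x^2)) + 6) = 6] LHS = -2·(…); ÷-2 both sides ⇒ div: (-(x^2)) + 6 = -3.
Step 2. [(-(x^2)) + 6 = -3] peel the +6: subtract 6 from each side ⇒ sub: -(x^2) = -9.
Step 3. [-(x^2) = -9] flip signs both sides ⇒ neg: x^2 = 9.
Step 4. [x^2 = 9] LHS squared, RHS 9 ≥ 0: apply √ (±) ⇒ sqrt: x = 3 or -3.

Answer: x ∈ {-3, 3}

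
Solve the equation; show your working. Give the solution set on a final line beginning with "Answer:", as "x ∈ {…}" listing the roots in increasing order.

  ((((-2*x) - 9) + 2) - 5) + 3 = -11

Step 1. [((((-2*x) - 9) + 2) - 5) + 3 = -11] subtract 3: x sits inside (… + 3), so sub: (((-2*x) - 9) + 2) - 5 = -14.
Step 2. [(((-2*x) - 9) + 2) - 5 = -14] peel the -5: add 5 from each side, so sub: ((-2*x) - 9) + 2 = -9.
Step 3. [((-2*x) - 9) + 2 = -9] +2 is outermost — subtract 2 both sides ⇒ sub: (-2*x) - 9 = -11.
Step 4. [(-2*x) - 9 = -11] peel the -9: add 9 from each side. So sub: -2*x = -2.
Step 5. [-2*x = -2] divide by the outer -2 ⇒ div: x = 1.

Answer: x ∈ {1}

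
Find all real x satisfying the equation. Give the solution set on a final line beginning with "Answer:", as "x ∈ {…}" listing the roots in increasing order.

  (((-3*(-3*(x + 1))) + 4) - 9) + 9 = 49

Step 1. [(((-3*(-3*(x + 1))) + 4) - 9) + 9 = 49] +9 is outermost — subtract 9 both sides. So sub: ((-3*(-3*(x + 1))) + 4) - 9 = 40.
Step 2. [((-3*(-3*(x + 1))) + 4) - 9 = 40] peel the -9: add 9 from each side ⇒ sub: (-3*(-3*(x + 1))) + 4 = 49.
Step 3. [(-3*(-3*(x + 1))) + 4 = 49] the outer +4 inverts by subtracting 4. So sub: -3*(-3*(x + 1)) = 45.
Step 4. [-3*(-3*(x + 1)) = 45] -3 out front; divide by -3 ⇒ div: -3*(x + 1) = -15.
Step 5. [-3*(x + 1) = -15] -3 out front; divide by -3. So div: x + 1 = 5.
Step 6. [x + 1 = 5] +1 is outermost — subtract 1 both sides ⇒ sub: x = 4.

Answer: x ∈ {4}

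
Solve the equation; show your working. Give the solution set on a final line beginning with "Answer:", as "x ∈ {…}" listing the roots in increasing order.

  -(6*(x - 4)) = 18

Step 1. [-(6*(x - 4)) = 18] leading − — multiply by −1. So neg: 6*(x - 4) = -18.
Step 2. [6*(x - 4) = -18] leading coefficient 6: divide by 6, so div: x - 4 = -3.
Step 3. [x - 4 = -3] add 4: x sits inside (… - 4) ⇒ sub: x = 1.

Answer: x ∈ {1}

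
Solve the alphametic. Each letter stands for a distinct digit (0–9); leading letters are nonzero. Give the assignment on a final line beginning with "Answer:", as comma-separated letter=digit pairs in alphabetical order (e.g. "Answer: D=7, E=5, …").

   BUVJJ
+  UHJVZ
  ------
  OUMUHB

Step 1. [col 1: J + Z ≡ B (mod 10)] column 1 (J + Z ≡ B (mod 10), carry-in 0) doesn't pin Z yet; pick Z=3 and continue. So Z=3.
Step 2. [O] O is the leading digit of a 6-digit sum of two 5-digit numbers; the final carry is exactly 1, so O=1.
Step 3. [col 1: J + Z ≡ B (mod 10)] no forcing yet in column 1 (carry-in 0); J=6 is free and consistent — try it. So J=6.
Step 4. [col 1: J + Z ≡ B (mod 10)] from column 1 (J=6, Z=3, carry-in 0, digits 1,3,6 already taken and all letters distinct): B must equal 9, so B=9.
Step 5. [col 2: J + V ≡ H (mod 10)] no forcing yet in column 2 (carry-in 0); V=8 is free and consistent — try it ⇒ V=8.
Step 6. [col 2: J + V ≡ H (mod 10)] in column 2 we have J+V≡H with carry-in 0; given J=6, V=8 and digits 1,3,6,8,9 already taken and all letters distinct, that pins H to 4 ⇒ H=4.
Step 7. [col 3: V + J ≡ U (mod 10)] from column 3 (V=8, J=6, carry-in 1, digits 1,3,4,6,8,9 already taken and all letters distinct): U must equal 5. So U=5.
Step 8. [col 4: U + H ≡ M (mod 10)] column 4: given U=5, H=4, carry-in 1, and digits 1,3,4,5,6,8,9 already taken and all letters distinct, U+H≡M (mod 10) forces M=0. So M=0.

Answer: B=9, H=4, J=6, M=0, O=1, U=5, V=8, Z=3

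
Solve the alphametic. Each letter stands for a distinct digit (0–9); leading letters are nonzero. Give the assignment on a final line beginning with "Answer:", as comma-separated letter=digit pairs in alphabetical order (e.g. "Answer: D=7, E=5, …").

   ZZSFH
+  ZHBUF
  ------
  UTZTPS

Step 1. [col 1: H + F ≡ S (mod 10)] S=7 is one option consistent with column 1 (H + F ≡ S (mod 10), carry-in 0) — take it. So S=7.
Step 2. [col 1: H + F ≡ S (mod 10)] no forcing yet in column 1 (carry-in 0); F=8 is free and consistent — try it ⇒ F=8.
Step 3. [U] U is the leading digit of a 6-digit sum of two 5-digit numbers; the final carry is exactly 1, so U=1.
Step 4. [col 1: H + F ≡ S (mod 10)] column 1 reads H+F+carry(0)=S with F=8, S=7; with digits 1,7,8 already taken and all letters distinct, the only value for H is 9 ⇒ H=9.
Step 5. [col 2: F + U ≡ P (mod 10)] column 2 reads F+U+carry(1)=P with F=8, U=1; with digits 1,7,8,9 already taken and all letters distinct, the only value for P is 0. So P=0.
Step 6. [col 3: S + B ≡ T (mod 10)] column 3 (S + B ≡ T (mod 10), carry-in 1) doesn't pin T yet; pick T=3 and continue ⇒ T=3.
Step 7. [col 3: S + B ≡ T (mod 10)] from column 3 (S=7, T=3, carry-in 1, digits 0,1,3,7,8,9 already taken and all letters distinct): B must equal 5. So B=5.
Step 8. [col 4: Z + H ≡ Z (mod 10)] column 4 (Z + H ≡ Z (mod 10), carry-in 1) doesn't pin Z yet; pick Z=6 and continue, so Z=6.

Answer: B=5, F=8, H=9, P=0, S=7, T=3, U=1, Z=6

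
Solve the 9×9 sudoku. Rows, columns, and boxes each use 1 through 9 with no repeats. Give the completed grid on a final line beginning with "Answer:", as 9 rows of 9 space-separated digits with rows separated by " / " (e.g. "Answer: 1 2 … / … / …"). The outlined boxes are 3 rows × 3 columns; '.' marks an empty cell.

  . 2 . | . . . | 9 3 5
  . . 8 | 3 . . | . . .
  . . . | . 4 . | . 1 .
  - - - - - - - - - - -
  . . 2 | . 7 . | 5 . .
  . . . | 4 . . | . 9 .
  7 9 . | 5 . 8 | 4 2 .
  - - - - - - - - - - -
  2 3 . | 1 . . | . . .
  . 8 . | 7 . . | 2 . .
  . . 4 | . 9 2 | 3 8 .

Step 1. [r4c8∈{6}] only 6 remains possible at r4c8 ⇒ r4c8=6.
Step 2. [r5c7∈{1,7,8}] in col 7, 1 fits only at r5c7. So r5c7=1.
Step 3. [r9c4∈{6}] nothing but 6 survives at r9c4. So r9c4=6.
Step 4. [r5c9∈{3,7,8}] in row 5, 7 fits only at r5c9. So r5c9=7.
Step 5. [r9c2∈{1,5,7}] 7 has one home in row 9: r9c2, so r9c2=7.
Step 6. [r9c1∈{1,5}] 5 has one home in row 9: r9c1, so r9c1=5.
Step 7. [r1c1∈{1,4,6}] row 1 places 4 nowhere but r1c1 ⇒ r1c1=4.
Step 8. [r3c4∈{2,8,9}] across col 4, 2 lands solely at r3c4. So r3c4=2.
Step 9. [r6c9∈{3}] nothing but 3 survives at r6c9, so r6c9=3.
Step 10. [r5c1∈{3,6,8}] in row 5, 8 fits only at r5c1. So r5c1=8.
Step 11. [r3c7∈{6,7,8}] col 7 places 8 nowhere but r3c7 ⇒ r3c7=8.
Step 12. [r3c9∈{6}] only 6 remains possible at r3c9 ⇒ r3c9=6.
Step 13. [r3c2∈{5}] nothing but 5 survives at r3c2, so r3c2=5.
Step 14. [r5c2∈{6}] r5c2 has the single candidate 6. So r5c2=6.
Step 15. [r6c3∈{1}] r6c3's peers cover all but 1 ⇒ r6c3=1.
Step 16. [r8c1∈{1,6,9}] in box 7, 1 fits only at r8c1, so r8c1=1.
Step 17. [r2c1∈{6,9}] in col 1, 6 fits only at r2c1, so r2c1=6.
Step 18. [r2c6∈{1,5,7,9}] row 2 places 9 nowhere but r2c6, so r2c6=9.
Step 19. [r5c6∈{3}] nothing but 3 survives at r5c6, so r5c6=3.
Step 20. [r2c5∈{1,5}] across row 2, 5 lands solely at r2c5, so r2c5=5.
Step 21. [r3c3∈{3,7,9}] col 3 places 3 nowhere but r3c3 ⇒ r3c3=3.
Step 22. [r1c6∈{1,6,7}] col 6 places 6 nowhere but r1c6. So r1c6=6.
Step 23. [r8c3∈{6,9}] row 8 places 6 nowhere but r8c3. So r8c3=6.
Step 24. [r8c9∈{4,9}] across row 8, 9 lands solely at r8c9 ⇒ r8c9=9.
Step 25. [r7c9∈{4}] r7c9's peers cover all but 4, so r7c9=4.
Step 26. [r7c6∈{5}] r7c6's peers cover all but 5 ⇒ r7c6=5.
Step 27. [r2c7∈{7}] r2c7's peers cover all but 7. So r2c7=7.
Step 28. [r7c5∈{8}] nothing but 8 survives at r7c5. So r7c5=8.
Step 29. [r8c8∈{5}] r8c8 is down to just 5, so r8c8=5.
Step 30. [r4c1∈{3}] r4c1 is down to just 3. So r4c1=3.
Step 31. [r2c2∈{1}] r2c2 is down to just 1, so r2c2=1.
Step 32. [r4c9∈{8}] r4c9's peers cover all but 8. So r4c9=8.
Step 33. [r4c6∈{1}] r4c6's peers cover all but 1, so r4c6=1.
Step 34. [r3c1∈{9}] r3c1 has the single candidate 9. So r3c1=9.
Step 35. [r1c4∈{8}] r1c4 is down to just 8. So r1c4=8.
Step 36. [r7c8∈{7}] nothing but 7 survives at r7c8 ⇒ r7c8=7.
Step 37. [r7c7∈{6}] nothing but 6 survives at r7c7. So r7c7=6.
Step 38. [r8c5∈{3}] r8c5 is down to just 3. So r8c5=3.
Step 39. [r9c9∈{1}] r9c9 has the single candidate 1 ⇒ r9c9=1.
Step 40. [r5c3∈{5}] r5c3's peers cover all but 5, so r5c3=5.
Step 41. [r4c4∈{9}] nothing but 9 survives at r4c4. So r4c4=9.
Step 42. [r8c6∈{4}] r8c6 has the single candidate 4. So r8c6=4.
Step 43. [r2c8∈{4}] nothing but 4 survives at r2c8. So r2c8=4.
Step 44. [r5c5∈{2}] r5c5 has the single candidate 2, so r5c5=2.
Step 45. [r2c9∈{2}] r2c9 is down to just 2 ⇒ r2c9=2.
Step 46. [r1c5∈{1}] r1c5's peers cover all but 1, so r1c5=1.
Step 47. [r4c2∈{4}] r4c2's peers cover all but 4, so r4c2=4.
Step 48. [r7c3∈{9}] only 9 remains possible at r7c3, so r7c3=9.
Step 49. [r6c5∈{6}] nothing but 6 survives at r6c5. So r6c5=6.
Step 50. [r1c3∈{7}] r1c3 has the single candidate 7, so r1c3=7.
Step 51. [r3c6∈{7}] r3c6 has the single candidate 7, so r3c6=7.

Answer: 4 2 7 8 1 6 9 3 5 / 6 1 8 3 5 9 7 4 2 / 9 5 3 2 4 7 8 1 6 / 3 4 2 9 7 1 5 6 8 / 8 6 5 4 2 3 1 9 7 / 7 9 1 5 6 8 4 2 3 / 2 3 9 1 8 5 6 7 4 / 1 8 6 7 3 4 2 5 9 / 5 7 4 6 9 2 3 8 1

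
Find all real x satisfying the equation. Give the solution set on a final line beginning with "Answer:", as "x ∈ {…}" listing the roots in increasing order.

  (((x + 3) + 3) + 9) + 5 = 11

Step 1. [(((x + 3) + 3) + 9) + 5 = 11] peel the +5: subtract 5 from each side ⇒ sub: ((x + 3) + 3) + 9 = 6.
Step 2. [((x + 3) + 3) + 9 = 6] the outer +9 inverts by subtracting 9 ⇒ sub: (x + 3) + 3 = -3.
Step 3. [(x + 3) + 3 = -3] the outer +3 inverts by subtracting 3, so sub: x + 3 = -6.
Step 4. [x + 3 = -6] +3 is outermost — subtract 3 both sides. So sub: x = -9.

Answer: x ∈ {-9}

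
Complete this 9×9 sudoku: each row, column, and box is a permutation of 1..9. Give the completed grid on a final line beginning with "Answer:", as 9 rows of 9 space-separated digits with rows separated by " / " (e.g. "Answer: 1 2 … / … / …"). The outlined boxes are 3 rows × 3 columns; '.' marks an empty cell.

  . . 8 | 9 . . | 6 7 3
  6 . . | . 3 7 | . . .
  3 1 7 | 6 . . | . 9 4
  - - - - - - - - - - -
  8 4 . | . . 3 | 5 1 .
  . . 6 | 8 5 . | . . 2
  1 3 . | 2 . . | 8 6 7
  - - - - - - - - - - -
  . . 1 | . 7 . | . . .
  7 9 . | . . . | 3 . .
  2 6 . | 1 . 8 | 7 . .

Step 1. [r2c3∈{2,4,5,9}] row 2 places 9 nowhere but r2c3, so r2c3=9.
Step 2. [r3c6∈{2,5}] 5 has one home in row 3: r3c6, so r3c6=5.
Step 3. [r3c7∈{2}] r3c7 is down to just 2. So r3c7=2.
Step 4. [r4c9∈{9}] r4c9's peers cover all but 9 ⇒ r4c9=9.
Step 5. [r9c9∈{5}] r9c9 has the single candidate 5, so r9c9=5.
Step 6. [r9c8∈{4}] r9c8 has the single candidate 4, so r9c8=4.
Step 7. [r8c3∈{4,5}] col 3 places 4 nowhere but r8c3 ⇒ r8c3=4.
Step 8. [r7c2∈{5,8}] r7c2 is the only open cell in col 2 admitting 8. So r7c2=8.
Step 9. [r1c5∈{1,2,4}] across col 5, 1 lands solely at r1c5 ⇒ r1c5=1.
Step 10. [r1c6∈{2,4}] across box 2, 2 lands solely at r1c6, so r1c6=2.
Step 11. [r8c6∈{6}] r8c6 is down to just 6 ⇒ r8c6=6.
Step 12. [r6c5∈{4,9}] r6c5 is the only open cell in col 5 admitting 4 ⇒ r6c5=4.
Step 13. [r6c6∈{9}] nothing but 9 survives at r6c6, so r6c6=9.
Step 14. [r2c8∈{5,8}] across col 8, 5 lands solely at r2c8 ⇒ r2c8=5.
Step 15. [r7c1∈{5}] nothing but 5 survives at r7c1, so r7c1=5.
Step 16. [r8c8∈{2,8}] across col 8, 8 lands solely at r8c8 ⇒ r8c8=8.
Step 17. [r2c9∈{1,8}] 8 has one home in row 2: r2c9, so r2c9=8.
Step 18. [r7c6∈{4}] r7c6's peers cover all but 4 ⇒ r7c6=4.
Step 19. [r8c9∈{1}] r8c9 has the single candidate 1, so r8c9=1.
Step 20. [r7c7∈{9}] nothing but 9 survives at r7c7. So r7c7=9.
Step 21. [r9c3∈{3}] r9c3's peers cover all but 3. So r9c3=3.
Step 22. [r9c5∈{9}] r9c5 has the single candidate 9 ⇒ r9c5=9.
Step 23. [r8c4∈{5}] r8c4 is down to just 5 ⇒ r8c4=5.
Step 24. [r5c2∈{7}] only 7 remains possible at r5c2 ⇒ r5c2=7.
Step 25. [r3c5∈{8}] r3c5 has the single candidate 8, so r3c5=8.
Step 26. [r8c5∈{2}] r8c5's peers cover all but 2. So r8c5=2.
Step 27. [r5c1∈{9}] r5c1's peers cover all but 9, so r5c1=9.
Step 28. [r5c8∈{3}] r5c8's peers cover all but 3, so r5c8=3.
Step 29. [r4c3∈{2}] r4c3's peers cover all but 2, so r4c3=2.
Step 30. [r5c7∈{4}] only 4 remains possible at r5c7 ⇒ r5c7=4.
Step 31. [r6c3∈{5}] nothing but 5 survives at r6c3. So r6c3=5.
Step 32. [r2c2∈{2}] r2c2 is down to just 2, so r2c2=2.
Step 33. [r2c7∈{1}] r2c7's peers cover all but 1. So r2c7=1.
Step 34. [r7c4∈{3}] r7c4 has the single candidate 3, so r7c4=3.
Step 35. [r4c5∈{6}] only 6 remains possible at r4c5, so r4c5=6.
Step 36. [r1c1∈{4}] only 4 remains possible at r1c1. So r1c1=4.
Step 37. [r5c6∈{1}] only 1 remains possible at r5c6 ⇒ r5c6=1.
Step 38. [r1c2∈{5}] r1c2's peers cover all but 5 ⇒ r1c2=5.
Step 39. [r4c4∈{7}] only 7 remains possible at r4c4 ⇒ r4c4=7.
Step 40. [r7c9∈{6}] r7c9's peers cover all but 6. So r7c9=6.
Step 41. [r7c8∈{2}] r7c8 is down to just 2, so r7c8=2.
Step 42. [r2c4∈{4}] r2c4 has the single candidate 4 ⇒ r2c4=4.

Answer: 4 5 8 9 1 2 6 7 3 / 6 2 9 4 3 7 1 5 8 / 3 1 7 6 8 5 2 9 4 / 8 4 2 7 6 3 5 1 9 / 9 7 6 8 5 1 4 3 2 / 1 3 5 2 4 9 8 6 7 / 5 8 1 3 7 4 9 2 6 / 7 9 4 5 2 6 3 8 1 / 2 6 3 1 9 8 7 4 5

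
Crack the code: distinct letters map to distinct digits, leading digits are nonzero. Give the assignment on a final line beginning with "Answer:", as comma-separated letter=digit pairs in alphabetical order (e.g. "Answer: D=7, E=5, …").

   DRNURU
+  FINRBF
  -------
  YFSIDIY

Step 1. [col 1: U + F ≡ Y (mod 10)] several values work for F in column 1 (U + F ≡ Y (mod 10), carry-in 0); try F=7, so F=7.
Step 2. [col 1: U + F ≡ Y (mod 10)] several values work for U in column 1 (U + F ≡ Y (mod 10), carry-in 0); try U=4 ⇒ U=4.
Step 3. [col 1: U + F ≡ Y (mod 10)] column 1 reads U+F+carry(0)=Y with U=4, F=7; with digits 4,7 already taken and all letters distinct, the only value for Y is 1, so Y=1.
Step 4. [col 2: R + B ≡ I (mod 10)] column 2 (R + B ≡ I (mod 10), carry-in 1) doesn't pin I yet; pick I=6 and continue. So I=6.
Step 5. [col 2: R + B ≡ I (mod 10)] B=0 is one option consistent with column 2 (R + B ≡ I (mod 10), carry-in 1) — take it, so B=0.
Step 6. [col 2: R + B ≡ I (mod 10)] column 2: given B=0, I=6, carry-in 1, and digits 0,1,4,6,7 already taken and all letters distinct, R+B≡I (mod 10) forces R=5. So R=5.
Step 7. [col 3: U + R ≡ D (mod 10)] from column 3 (U=4, R=5, carry-in 0, digits 0,1,4,5,6,7 already taken and all letters distinct): D must equal 9, so D=9.
Step 8. [col 4: N + N ≡ I (mod 10)] several values work for N in column 4 (N + N ≡ I (mod 10), carry-in 0); try N=8. So N=8.
Step 9. [col 5: R + I ≡ S (mod 10)] from column 5 (R=5, I=6, carry-in 1, digits 0,1,4,5,6,7,8,9 already taken and all letters distinct): S must equal 2 ⇒ S=2.

Answer: B=0, D=9, F=7, I=6, N=8, R=5, S=2, U=4, Y=1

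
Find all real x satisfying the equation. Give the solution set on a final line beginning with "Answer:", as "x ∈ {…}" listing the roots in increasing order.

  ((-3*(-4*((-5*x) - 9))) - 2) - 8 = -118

Step 1. [((-3*(-4*((-5*x) - 9))) - 2) - 8 = -118] -8 is outermost — add 8 both sides, so sub: (-3*(-4*((-5*x) - 9))) - 2 = -110.
Step 2. [(-3*(-4*((-5*x) - 9))) - 2 = -110] peel the -2: add 2 from each side, so sub: -3*(-4*((-5*x) - 9)) = -108.
Step 3. [-3*(-4*((-5*x) - 9)) = -108] -3·(inner) — divide through by -3. So div: -4*((-5*x) - 9) = 36.
Step 4. [-4*((-5*x) - 9) = 36] LHS = -4·(…); ÷-4 both sides, so div: (-5*x) - 9 = -9.
Step 5. [(-5*x) - 9 = -9] -9 is outermost — add 9 both sides ⇒ sub: -5*x = 0.
Step 6. [-5*x = 0] leading coefficient -5: divide by -5 ⇒ div: x = 0.

Answer: x ∈ {0}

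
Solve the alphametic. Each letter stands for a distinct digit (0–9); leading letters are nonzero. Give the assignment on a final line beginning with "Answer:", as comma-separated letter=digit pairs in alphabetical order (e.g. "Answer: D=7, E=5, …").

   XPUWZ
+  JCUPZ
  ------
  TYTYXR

Step 1. [col 1: Z + Z ≡ R (mod 10)] several values work for R in column 1 (Z + Z ≡ R (mod 10), carry-in 0); try R=0, so R=0.
Step 2. [T] adding two 5-digit numbers gives at most 5+1 digits, and here it does — T is that final carry and must be 1 ⇒ T=1.
Step 3. [col 1: Z + Z ≡ R (mod 10)] column 1: given R=0, carry-in 0, and digits 0,1 already taken and all letters distinct, Z+Z≡R (mod 10) forces Z=5. So Z=5.
Step 4. [col 2: W + P ≡ X (mod 10)] no forcing yet in column 2 (carry-in 1); P=2 is free and consistent — try it, so P=2.
Step 5. [col 2: W + P ≡ X (mod 10)] several values work for W in column 2 (W + P ≡ X (mod 10), carry-in 1); try W=4 ⇒ W=4.
Step 6. [col 2: W + P ≡ X (mod 10)] in column 2 we have W+P≡X with carry-in 1; given W=4, P=2 and digits 0,1,2,4,5 already taken and all letters distinct, that pins X to 7, so X=7.
Step 7. [col 3: U + U ≡ Y (mod 10)] column 3 (U + U ≡ Y (mod 10), carry-in 0) doesn't pin U yet; pick U=3 and continue, so U=3.
Step 8. [col 3: U + U ≡ Y (mod 10)] column 3: given U=3, carry-in 0, and digits 0,1,2,3,4,5,7 already taken and all letters distinct, U+U≡Y (mod 10) forces Y=6, so Y=6.
Step 9. [col 4: P + C ≡ T (mod 10)] column 4 reads P+C+carry(0)=T with P=2, T=1; with digits 0,1,2,3,4,5,6,7 already taken and all letters distinct, the only value for C is 9. So C=9.
Step 10. [col 5: X + J ≡ Y (mod 10)] column 5 reads X+J+carry(1)=Y with X=7, Y=6; with digits 0,1,2,3,4,5,6,7,9 already taken and all letters distinct, the only value for J is 8, so J=8.

Answer: C=9, J=8, P=2, R=0, T=1, U=3, W=4, X=7, Y=6, Z=5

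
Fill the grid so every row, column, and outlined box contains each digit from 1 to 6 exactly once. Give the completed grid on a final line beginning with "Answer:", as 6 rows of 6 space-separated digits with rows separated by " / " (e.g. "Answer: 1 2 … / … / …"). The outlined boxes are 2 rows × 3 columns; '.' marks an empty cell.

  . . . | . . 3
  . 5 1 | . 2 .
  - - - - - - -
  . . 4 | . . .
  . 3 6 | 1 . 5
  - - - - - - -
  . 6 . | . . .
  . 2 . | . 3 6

Step 1. [r2c6∈{4}] r2c6 is down to just 4. So r2c6=4.
Step 2. [r2c4∈{6}] only 6 remains possible at r2c4, so r2c4=6.
Step 3. [r6c1∈{1,4,5}] 1 has one home in row 6: r6c1 ⇒ r6c1=1.
Step 4. [r5c1∈{3,4,5}] across box 5, 4 lands solely at r5c1, so r5c1=4.
Step 5. [r3c6∈{2}] r3c6 is down to just 2, so r3c6=2.
Step 6. [r1c4∈{5}] r1c4 has the single candidate 5 ⇒ r1c4=5.
Step 7. [r5c5∈{1,5}] col 5 places 5 nowhere but r5c5 ⇒ r5c5=5.
Step 8. [r4c1∈{2}] r4c1 has the single candidate 2 ⇒ r4c1=2.
Step 9. [r1c5∈{1}] only 1 remains possible at r1c5 ⇒ r1c5=1.
Step 10. [r3c2∈{1}] r3c2 is down to just 1 ⇒ r3c2=1.
Step 11. [r6c4∈{4}] nothing but 4 survives at r6c4. So r6c4=4.
Step 12. [r5c3∈{3}] r5c3's peers cover all but 3. So r5c3=3.
Step 13. [r5c6∈{1}] only 1 remains possible at r5c6. So r5c6=1.
Step 14. [r3c1∈{5}] r3c1 has the single candidate 5 ⇒ r3c1=5.
Step 15. [r3c5∈{6}] only 6 remains possible at r3c5, so r3c5=6.
Step 16. [r5c4∈{2}] only 2 remains possible at r5c4. So r5c4=2.
Step 17. [r1c2∈{4}] r1c2 is down to just 4. So r1c2=4.
Step 18. [r6c3∈{5}] nothing but 5 survives at r6c3, so r6c3=5.
Step 19. [r1c3∈{2}] nothing but 2 survives at r1c3 ⇒ r1c3=2.
Step 20. [r2c1∈{3}] only 3 remains possible at r2c1 ⇒ r2c1=3.
Step 21. [r1c1∈{6}] r1c1's peers cover all but 6, so r1c1=6.
Step 22. [r3c4∈{3}] only 3 remains possible at r3c4 ⇒ r3c4=3.
Step 23. [r4c5∈{4}] r4c5's peers cover all but 4. So r4c5=4.

Answer: 6 4 2 5 1 3 / 3 5 1 6 2 4 / 5 1 4 3 6 2 / 2 3 6 1 4 5 / 4 6 3 2 5 1 / 1 2 5 4 3 6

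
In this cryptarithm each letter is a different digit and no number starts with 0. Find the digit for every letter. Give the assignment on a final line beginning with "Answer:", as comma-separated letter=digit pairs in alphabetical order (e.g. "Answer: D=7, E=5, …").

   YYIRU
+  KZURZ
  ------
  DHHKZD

Step 1. [col 1: U + Z ≡ D (mod 10)] column 1 (U + Z ≡ D (mod 10), carry-in 0) doesn't pin U yet; pick U=4 and continue, so U=4.
Step 2. [col 1: U + Z ≡ D (mod 10)] column 1 (U + Z ≡ D (mod 10), carry-in 0) doesn't pin Z yet; pick Z=7 and continue ⇒ Z=7.
Step 3. [col 1: U + Z ≡ D (mod 10)] column 1: given U=4, Z=7, carry-in 0, and digits 4,7 already taken and all letters distinct, U+Z≡D (mod 10) forces D=1. So D=1.
Step 4. [col 2: R + R ≡ Z (mod 10)] several values work for R in column 2 (R + R ≡ Z (mod 10), carry-in 1); try R=3. So R=3.
Step 5. [col 3: I + U ≡ K (mod 10)] no forcing yet in column 3 (carry-in 0); I=2 is free and consistent — try it ⇒ I=2.
Step 6. [col 3: I + U ≡ K (mod 10)] column 3: given I=2, U=4, carry-in 0, and digits 1,2,3,4,7 already taken and all letters distinct, I+U≡K (mod 10) forces K=6 ⇒ K=6.
Step 7. [col 4: Y + Z ≡ H (mod 10)] from column 4 (Z=7, carry-in 0, digits 1,2,3,4,6,7 already taken and all letters distinct): Y must equal 8 ⇒ Y=8.
Step 8. [col 4: Y + Z ≡ H (mod 10)] from column 4 (Y=8, Z=7, carry-in 0, digits 1,2,3,4,6,7,8 already taken and all letters distinct): H must equal 5, so H=5.

Answer: D=1, H=5, I=2, K=6, R=3, U=4, Y=8, Z=7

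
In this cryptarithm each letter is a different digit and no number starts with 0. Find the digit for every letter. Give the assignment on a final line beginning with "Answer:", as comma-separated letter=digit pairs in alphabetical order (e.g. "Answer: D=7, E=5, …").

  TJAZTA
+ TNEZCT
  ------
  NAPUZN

Step 1. [col 1: A + T ≡ N (mod 10)] A=2 is one option consistent with column 1 (A + T ≡ N (mod 10), carry-in 0) — take it. So A=2.
Step 2. [col 1: A + T ≡ N (mod 10)] no forcing yet in column 1 (carry-in 0); T=1 is free and consistent — try it. So T=1.
Step 3. [col 1: A + T ≡ N (mod 10)] in column 1 we have A+T≡N with carry-in 0; given A=2, T=1 and digits 1,2 already taken and all letters distinct, that pins N to 3 ⇒ N=3.
Step 4. [col 2: T + C ≡ Z (mod 10)] no forcing yet in column 2 (carry-in 0); Z=7 is free and consistent — try it ⇒ Z=7.
Step 5. [col 2: T + C ≡ Z (mod 10)] column 2: given T=1, Z=7, carry-in 0, and digits 1,2,3,7 already taken and all letters distinct, T+C≡Z (mod 10) forces C=6. So C=6.
Step 6. [col 3: Z + Z ≡ U (mod 10)] from column 3 (Z=7, carry-in 0, digits 1,2,3,6,7 already taken and all letters distinct): U must equal 4 ⇒ U=4.
Step 7. [col 4: A + E ≡ P (mod 10)] column 4 reads A+E+carry(1)=P with A=2; with digits 1,2,3,4,6,7 already taken and all letters distinct, the only value for P is 8. So P=8.
Step 8. [col 4: A + E ≡ P (mod 10)] from column 4 (A=2, P=8, carry-in 1, digits 1,2,3,4,6,7,8 already taken and all letters distinct): E must equal 5. So E=5.
Step 9. [col 5: J + N ≡ A (mod 10)] column 5: given N=3, A=2, carry-in 0, and digits 1,2,3,4,5,6,7,8 already taken and all letters distinct, J+N≡A (mod 10) forces J=9. So J=9.

Answer: A=2, C=6, E=5, J=9, N=3, P=8, T=1, U=4, Z=7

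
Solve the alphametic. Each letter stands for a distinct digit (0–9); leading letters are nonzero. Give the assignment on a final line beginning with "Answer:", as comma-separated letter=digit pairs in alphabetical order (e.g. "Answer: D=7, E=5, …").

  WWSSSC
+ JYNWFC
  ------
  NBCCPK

Step 1. [col 1: C + C ≡ K (mod 10)] column 1 (C + C ≡ K (mod 10), carry-in 0) doesn't pin C yet; pick C=8 and continue. So C=8.
Step 2. [col 1: C + C ≡ K (mod 10)] column 1: given C=8, carry-in 0, and digits 8 already taken and all letters distinct, C+C≡K (mod 10) forces K=6, so K=6.
Step 3. [col 2: S + F ≡ P (mod 10)] several values work for F in column 2 (S + F ≡ P (mod 10), carry-in 1); try F=4 ⇒ F=4.
Step 4. [col 2: S + F ≡ P (mod 10)] no forcing yet in column 2 (carry-in 1); P=0 is free and consistent — try it ⇒ P=0.
Step 5. [col 2: S + F ≡ P (mod 10)] from column 2 (F=4, P=0, carry-in 1, digits 0,4,6,8 already taken and all letters distinct): S must equal 5, so S=5.
Step 6. [col 3: S + W ≡ C (mod 10)] column 3: given S=5, C=8, carry-in 1, and digits 0,4,5,6,8 already taken and all letters distinct, S+W≡C (mod 10) forces W=2, so W=2.
Step 7. [col 4: S + N ≡ C (mod 10)] in column 4 we have S+N≡C with carry-in 0; given S=5, C=8 and digits 0,2,4,5,6,8 already taken and all letters distinct, that pins N to 3, so N=3.
Step 8. [col 5: W + Y ≡ B (mod 10)] Y=7 is one option consistent with column 5 (W + Y ≡ B (mod 10), carry-in 0) — take it, so Y=7.
Step 9. [col 5: W + Y ≡ B (mod 10)] column 5: given W=2, Y=7, carry-in 0, and digits 0,2,3,4,5,6,7,8 already taken and all letters distinct, W+Y≡B (mod 10) forces B=9 ⇒ B=9.
Step 10. [col 6: W + J ≡ N (mod 10)] column 6: given W=2, N=3, carry-in 0, and digits 0,2,3,4,5,6,7,8,9 already taken and all letters distinct, W+J≡N (mod 10) forces J=1 ⇒ J=1.

Answer: B=9, C=8, F=4, J=1, K=6, N=3, P=0, S=5, W=2, Y=7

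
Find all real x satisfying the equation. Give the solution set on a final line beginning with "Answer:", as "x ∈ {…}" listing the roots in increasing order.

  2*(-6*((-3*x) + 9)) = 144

Step 1. [2*(-6*((-3*x) + 9)) = 144] 2 out front; divide by 2, so div: -6*((-3*x) + 9) = 72.
Step 2. [-6*((-3*x) + 9) = 72] -6·(inner) — divide through by -6, so div: (-3*x) + 9 = -12.
Step 3. [(-3*x) + 9 = -12] common factor -3 (LHS and -12) — divide through ⇒ factor: x - 3 = 4.
Step 4. [x - 3 = 4] peel the -3: add 3 from each side, so sub: x = 7.

Answer: x ∈ {7}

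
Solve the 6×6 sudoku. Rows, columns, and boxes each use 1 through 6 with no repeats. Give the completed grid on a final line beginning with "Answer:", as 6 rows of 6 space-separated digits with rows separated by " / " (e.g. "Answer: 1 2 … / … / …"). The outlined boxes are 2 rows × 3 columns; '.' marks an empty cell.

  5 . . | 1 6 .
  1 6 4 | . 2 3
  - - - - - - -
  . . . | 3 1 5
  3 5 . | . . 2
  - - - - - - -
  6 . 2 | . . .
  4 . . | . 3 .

Step 1. [r6c2∈{1}] only 1 remains possible at r6c2, so r6c2=1.
Step 2. [r4c4∈{4,6}] 6 has one home in box 4: r4c4. So r4c4=6.
Step 3. [r5c5∈{4,5}] in col 5, 5 fits only at r5c5 ⇒ r5c5=5.
Step 4. [r1c2∈{2,3}] 2 has one home in row 1: r1c2. So r1c2=2.
Step 5. [r5c6∈{1,4}] r5c6 is the only open cell in row 5 admitting 1, so r5c6=1.
Step 6. [r4c3∈{1}] r4c3 has the single candidate 1 ⇒ r4c3=1.
Step 7. [r1c3∈{3}] nothing but 3 survives at r1c3 ⇒ r1c3=3.
Step 8. [r6c4∈{2}] only 2 remains possible at r6c4, so r6c4=2.
Step 9. [r4c5∈{4}] only 4 remains possible at r4c5, so r4c5=4.
Step 10. [r6c6∈{6}] only 6 remains possible at r6c6. So r6c6=6.
Step 11. [r3c3∈{6}] nothing but 6 survives at r3c3. So r3c3=6.
Step 12. [r2c4∈{5}] r2c4's peers cover all but 5, so r2c4=5.
Step 13. [r3c2∈{4}] nothing but 4 survives at r3c2, so r3c2=4.
Step 14. [r5c4∈{4}] r5c4 has the single candidate 4 ⇒ r5c4=4.
Step 15. [r3c1∈{2}] only 2 remains possible at r3c1. So r3c1=2.
Step 16. [r1c6∈{4}] r1c6 is down to just 4, so r1c6=4.
Step 17. [r5c2∈{3}] r5c2 has the single candidate 3. So r5c2=3.
Step 18. [r6c3∈{5}] nothing but 5 survives at r6c3. So r6c3=5.

Answer: 5 2 3 1 6 4 / 1 6 4 5 2 3 / 2 4 6 3 1 5 / 3 5 1 6 4 2 / 6 3 2 4 5 1 / 4 1 5 2 3 6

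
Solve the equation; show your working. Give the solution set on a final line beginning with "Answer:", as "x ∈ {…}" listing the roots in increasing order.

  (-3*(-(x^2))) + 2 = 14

Step 1. [(-3*(-(x^2))) + 2 = 14] 2 comes off first (subtract 2). So sub: -3*(-(x^2)) = 12.
Step 2. [-3*(-(x^2)) = 12] LHS = -3·(…); ÷-3 both sides. So div: -(x^2) = -4.
Step 3. [-(x^2) = -4] LHS negated; negate both sides ⇒ neg: x^2 = 4.
Step 4. [x^2 = 4] √ both sides: 4 ≥ 0 gives two branches ⇒ sqrt: x = 2 or -2.

Answer: x ∈ {-2, 2}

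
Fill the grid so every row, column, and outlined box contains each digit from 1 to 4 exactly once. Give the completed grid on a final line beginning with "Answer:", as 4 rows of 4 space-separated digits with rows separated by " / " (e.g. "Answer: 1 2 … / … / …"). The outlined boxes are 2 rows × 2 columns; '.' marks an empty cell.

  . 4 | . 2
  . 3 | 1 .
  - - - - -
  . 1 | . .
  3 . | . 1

Step 1. [r3c1∈{2,4}] in col 1, 4 fits only at r3c1 ⇒ r3c1=4.
Step 2. [r3c3∈{2,3}] 2 has one home in row 3: r3c3. So r3c3=2.
Step 3. [r4c3∈{4}] r4c3's peers cover all but 4, so r4c3=4.
Step 4. [r3c4∈{3}] r3c4's peers cover all but 3 ⇒ r3c4=3.
Step 5. [r1c3∈{3}] r1c3's peers cover all but 3, so r1c3=3.
Step 6. [r2c4∈{4}] r2c4 has the single candidate 4 ⇒ r2c4=4.
Step 7. [r2c1∈{2}] nothing but 2 survives at r2c1 ⇒ r2c1=2.
Step 8. [r1c1∈{1}] nothing but 1 survives at r1c1, so r1c1=1.
Step 9. [r4c2∈{2}] only 2 remains possible at r4c2. So r4c2=2.

Answer: 1 4 3 2 / 2 3 1 4 / 4 1 2 3 / 3 2 4 1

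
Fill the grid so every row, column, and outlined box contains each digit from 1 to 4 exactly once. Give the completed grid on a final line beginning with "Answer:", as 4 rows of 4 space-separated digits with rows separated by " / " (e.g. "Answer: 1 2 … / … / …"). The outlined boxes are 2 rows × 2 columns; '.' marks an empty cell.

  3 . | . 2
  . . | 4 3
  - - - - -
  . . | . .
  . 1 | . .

Step 1. [r3c2∈{2,3,4}] across col 2, 3 lands solely at r3c2 ⇒ r3c2=3.
Step 2. [r3c4∈{1,4}] col 4 places 1 nowhere but r3c4, so r3c4=1.
Step 3. [r3c1∈{2,4}] row 3 places 4 nowhere but r3c1. So r3c1=4.
Step 4. [r4c1∈{2}] only 2 remains possible at r4c1 ⇒ r4c1=2.
Step 5. [r2c1∈{1}] nothing but 1 survives at r2c1 ⇒ r2c1=1.
Step 6. [r3c3∈{2}] r3c3 has the single candidate 2 ⇒ r3c3=2.
Step 7. [r4c3∈{3}] r4c3 is down to just 3, so r4c3=3.
Step 8. [r1c2∈{4}] r1c2 is down to just 4. So r1c2=4.
Step 9. [r2c2∈{2}] r2c2 has the single candidate 2. So r2c2=2.
Step 10. [r1c3∈{1}] r1c3's peers cover all but 1 ⇒ r1c3=1.
Step 11. [r4c4∈{4}] r4c4 has the single candidate 4. So r4c4=4.

Answer: 3 4 1 2 / 1 2 4 3 / 4 3 2 1 / 2 1 3 4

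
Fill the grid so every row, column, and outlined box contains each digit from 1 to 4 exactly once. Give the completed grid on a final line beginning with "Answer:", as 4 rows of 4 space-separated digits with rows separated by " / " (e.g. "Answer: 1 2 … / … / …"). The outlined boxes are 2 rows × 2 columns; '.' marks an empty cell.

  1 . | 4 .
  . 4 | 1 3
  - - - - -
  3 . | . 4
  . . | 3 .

Step 1. [r4c4∈{1,2}] in col 4, 1 fits only at r4c4 ⇒ r4c4=1.
Step 2. [r4c2∈{2}] r4c2 is down to just 2, so r4c2=2.
Step 3. [r2c1∈{2}] r2c1's peers cover all but 2 ⇒ r2c1=2.
Step 4. [r3c2∈{1}] r3c2 is down to just 1. So r3c2=1.
Step 5. [r4c1∈{4}] r4c1's peers cover all but 4. So r4c1=4.
Step 6. [r3c3∈{2}] nothing but 2 survives at r3c3. So r3c3=2.
Step 7. [r1c2∈{3}] r1c2's peers cover all but 3. So r1c2=3.
Step 8. [r1c4∈{2}] r1c4 has the single candidate 2. So r1c4=2.

Answer: 1 3 4 2 / 2 4 1 3 / 3 1 2 4 / 4 2 3 1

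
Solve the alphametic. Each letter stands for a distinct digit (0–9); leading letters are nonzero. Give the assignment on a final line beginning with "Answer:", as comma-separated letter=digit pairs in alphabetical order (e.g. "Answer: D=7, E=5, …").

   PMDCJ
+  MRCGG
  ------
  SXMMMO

Step 1. [S] S is the leading digit of a 6-digit sum of two 5-digit numbers; the final carry is exactly 1, so S=1.
Step 2. [col 1: J + G ≡ O (mod 10)] column 1 (J + G ≡ O (mod 10), carry-in 0) doesn't pin G yet; pick G=5 and continue ⇒ G=5.
Step 3. [col 1: J + G ≡ O (mod 10)] several values work for J in column 1 (J + G ≡ O (mod 10), carry-in 0); try J=2. So J=2.
Step 4. [col 1: J + G ≡ O (mod 10)] in column 1 we have J+G≡O with carry-in 0; given J=2, G=5 and digits 1,2,5 already taken and all letters distinct, that pins O to 7. So O=7.
Step 5. [col 2: C + G ≡ M (mod 10)] no forcing yet in column 2 (carry-in 0); M=3 is free and consistent — try it, so M=3.
Step 6. [col 2: C + G ≡ M (mod 10)] column 2 reads C+G+carry(0)=M with G=5, M=3; with digits 1,2,3,5,7 already taken and all letters distinct, the only value for C is 8, so C=8.
Step 7. [col 3: D + C ≡ M (mod 10)] in column 3 we have D+C≡M with carry-in 1; given C=8, M=3 and digits 1,2,3,5,7,8 already taken and all letters distinct, that pins D to 4 ⇒ D=4.
Step 8. [col 4: M + R ≡ M (mod 10)] in column 4 we have M+R≡M with carry-in 1; given M=3 and digits 1,2,3,4,5,7,8 already taken and all letters distinct, that pins R to 9 ⇒ R=9.
Step 9. [col 5: P + M ≡ X (mod 10)] from column 5 (M=3, carry-in 1, digits 1,2,3,4,5,7,8,9 already taken and all letters distinct): X must equal 0 ⇒ X=0.
Step 10. [col 5: P + M ≡ X (mod 10)] from column 5 (M=3, X=0, carry-in 1, digits 0,1,2,3,4,5,7,8,9 already taken and all letters distinct): P must equal 6 ⇒ P=6.

Answer: C=8, D=4, G=5, J=2, M=3, O=7, P=6, R=9, S=1, X=0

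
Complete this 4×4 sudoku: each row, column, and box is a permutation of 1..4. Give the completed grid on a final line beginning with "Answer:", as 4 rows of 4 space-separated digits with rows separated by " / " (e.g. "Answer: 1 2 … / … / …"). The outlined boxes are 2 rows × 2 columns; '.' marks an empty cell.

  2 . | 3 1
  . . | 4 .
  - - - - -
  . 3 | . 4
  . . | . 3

Step 1. [r3c1∈{1}] only 1 remains possible at r3c1, so r3c1=1.
Step 2. [r4c2∈{2,4}] 2 has one home in col 2: r4c2 ⇒ r4c2=2.
Step 3. [r2c4∈{2}] only 2 remains possible at r2c4. So r2c4=2.
Step 4. [r1c2∈{4}] r1c2's peers cover all but 4, so r1c2=4.
Step 5. [r4c1∈{4}] nothing but 4 survives at r4c1. So r4c1=4.
Step 6. [r3c3∈{2}] only 2 remains possible at r3c3 ⇒ r3c3=2.
Step 7. [r2c1∈{3}] only 3 remains possible at r2c1, so r2c1=3.
Step 8. [r2c2∈{1}] r2c2 is down to just 1, so r2c2=1.
Step 9. [r4c3∈{1}] r4c3 has the single candidate 1 ⇒ r4c3=1.

Answer: 2 4 3 1 / 3 1 4 2 / 1 3 2 4 / 4 2 1 3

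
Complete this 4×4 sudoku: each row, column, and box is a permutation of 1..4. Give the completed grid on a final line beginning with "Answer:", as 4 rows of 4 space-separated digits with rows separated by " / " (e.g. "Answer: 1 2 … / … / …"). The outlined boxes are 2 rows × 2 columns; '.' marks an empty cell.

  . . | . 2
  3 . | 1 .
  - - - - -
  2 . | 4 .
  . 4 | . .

Step 1. [r4c1∈{1}] nothing but 1 survives at r4c1 ⇒ r4c1=1.
Step 2. [r4c4∈{3}] r4c4's peers cover all but 3. So r4c4=3.
Step 3. [r3c4∈{1}] r3c4 has the single candidate 1 ⇒ r3c4=1.
Step 4. [r2c2∈{2}] r2c2 is down to just 2. So r2c2=2.
Step 5. [r1c3∈{3}] r1c3 is down to just 3. So r1c3=3.
Step 6. [r1c1∈{4}] r1c1 has the single candidate 4. So r1c1=4.
Step 7. [r2c4∈{4}] only 4 remains possible at r2c4. So r2c4=4.
Step 8. [r1c2∈{1}] only 1 remains possible at r1c2, so r1c2=1.
Step 9. [r4c3∈{2}] only 2 remains possible at r4c3. So r4c3=2.
Step 10. [r3c2∈{3}] only 3 remains possible at r3c2, so r3c2=3.

Answer: 4 1 3 2 / 3 2 1 4 / 2 3 4 1 / 1 4 2 3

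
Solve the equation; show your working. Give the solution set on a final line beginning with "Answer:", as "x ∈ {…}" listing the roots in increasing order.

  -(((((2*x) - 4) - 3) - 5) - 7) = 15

Step 1. [-(((((2*x) - 4) - 3) - 5) - 7) = 15] LHS negated; negate both sides ⇒ neg: ((((2*x) - 4) - 3) - 5) - 7 = -15.
Step 2. [((((2*x) - 4) - 3) - 5) - 7 = -15] add 7: x sits inside (… - 7), so sub: (((2*x) - 4) - 3) - 5 = -8.
Step 3. [(((2*x) - 4) - 3) - 5 = -8] 5 comes off first (add 5). So sub: ((2*x) - 4) - 3 = -3.
Step 4. [((2*x) - 4) - 3 = -3] -3 is outermost — add 3 both sides ⇒ sub: (2*x) - 4 = 0.
Step 5. [(2*x) - 4 = 0] the outer -4 inverts by adding 4, so sub: 2*x = 4.
Step 6. [2*x = 4] 2·(inner) — divide through by 2. So div: x = 2.

Answer: x ∈ {2}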